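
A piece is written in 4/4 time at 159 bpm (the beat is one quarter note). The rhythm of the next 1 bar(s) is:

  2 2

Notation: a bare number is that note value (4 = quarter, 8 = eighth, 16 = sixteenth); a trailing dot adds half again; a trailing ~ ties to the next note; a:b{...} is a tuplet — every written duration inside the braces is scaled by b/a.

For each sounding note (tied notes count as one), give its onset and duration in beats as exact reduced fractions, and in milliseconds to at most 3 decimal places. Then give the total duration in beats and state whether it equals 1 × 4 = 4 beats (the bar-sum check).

1) 0.0ms=0b +754.717ms=2b
2) 754.717ms=2b +754.717ms=2b
Σ=4b of 4 (159bpm 4/4) — PASS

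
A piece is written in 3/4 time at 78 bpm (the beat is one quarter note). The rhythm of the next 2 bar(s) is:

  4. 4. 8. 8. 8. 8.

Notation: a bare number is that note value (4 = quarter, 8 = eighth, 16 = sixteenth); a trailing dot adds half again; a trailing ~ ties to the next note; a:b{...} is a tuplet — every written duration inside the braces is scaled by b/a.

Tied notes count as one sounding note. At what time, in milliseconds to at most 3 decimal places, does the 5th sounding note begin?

1. 0.0ms @ 0 + 1153.846ms (3/2)
2. 1153.846ms @ 3/2 + 1153.846ms (3/2)
3. 2307.692ms @ 3 + 576.923ms (3/4)
4. 2884.615ms @ 15/4 + 576.923ms (3/4)
5. 3461.538ms @ 9/2 + 576.923ms (3/4)
6. 4038.462ms @ 21/4 + 576.923ms (3/4)

note 5 onset = 9/2b = 3461.538ms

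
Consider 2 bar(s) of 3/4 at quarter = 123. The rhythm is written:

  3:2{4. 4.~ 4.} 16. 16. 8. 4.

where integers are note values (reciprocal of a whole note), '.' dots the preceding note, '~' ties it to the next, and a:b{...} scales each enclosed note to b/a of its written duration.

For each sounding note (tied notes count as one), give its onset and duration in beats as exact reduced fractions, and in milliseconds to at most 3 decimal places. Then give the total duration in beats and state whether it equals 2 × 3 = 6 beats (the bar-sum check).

1) 0.0ms=0b +487.805ms=1b
2) 487.805ms=1b +975.61ms=2b
3) 1463.415ms=3b +182.927ms=3/8b
4) 1646.341ms=27/8b +182.927ms=3/8b
5) 1829.268ms=15/4b +365.854ms=3/4b
6) 2195.122ms=9/2b +731.707ms=3/2b
Σ=6b of 6 (123bpm 3/4) — PASS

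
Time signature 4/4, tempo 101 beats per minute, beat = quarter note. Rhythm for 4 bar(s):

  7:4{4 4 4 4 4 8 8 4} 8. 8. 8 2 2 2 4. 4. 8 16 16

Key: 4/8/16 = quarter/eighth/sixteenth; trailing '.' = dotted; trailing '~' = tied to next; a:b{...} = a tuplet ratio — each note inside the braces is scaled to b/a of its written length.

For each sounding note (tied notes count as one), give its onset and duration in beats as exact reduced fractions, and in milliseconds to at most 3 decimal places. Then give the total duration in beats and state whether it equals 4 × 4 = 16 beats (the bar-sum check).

1) 0.0ms=0b +339.463ms=4/7b
2) 339.463ms=4/7b +339.463ms=4/7b
3) 678.925ms=8/7b +339.463ms=4/7b
4) 1018.388ms=12/7b +339.463ms=4/7b
5) 1357.85ms=16/7b +339.463ms=4/7b
6) 1697.313ms=20/7b +169.731ms=2/7b
7) 1867.044ms=22/7b +169.731ms=2/7b
8) 2036.775ms=24/7b +339.463ms=4/7b
9) 2376.238ms=4b +445.545ms=3/4b
10) 2821.782ms=19/4b +445.545ms=3/4b
11) 3267.327ms=11/2b +297.03ms=1/2b
12) 3564.356ms=6b +1188.119ms=2b
13) 4752.475ms=8b +1188.119ms=2b
14) 5940.594ms=10b +1188.119ms=2b
15) 7128.713ms=12b +891.089ms=3/2b
16) 8019.802ms=27/2b +891.089ms=3/2b
17) 8910.891ms=15b +297.03ms=1/2b
18) 9207.921ms=31/2b +148.515ms=1/4b
19) 9356.436ms=63/4b +148.515ms=1/4b
Σ=16b of 16 (101bpm 4/4) — PASS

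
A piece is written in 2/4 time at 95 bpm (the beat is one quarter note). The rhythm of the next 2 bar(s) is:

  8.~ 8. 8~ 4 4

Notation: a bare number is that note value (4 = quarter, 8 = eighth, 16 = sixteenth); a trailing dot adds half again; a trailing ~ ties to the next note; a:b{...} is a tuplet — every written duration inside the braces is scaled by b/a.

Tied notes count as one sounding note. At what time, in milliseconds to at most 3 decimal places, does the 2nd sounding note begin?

note 2 onset = 3/2b = 947.368ms

1. 0.0ms @ 0 + 947.368ms (3/2)
2. 947.368ms @ 3/2 + 947.368ms (3/2)
3. 1894.737ms @ 3 + 631.579ms (1)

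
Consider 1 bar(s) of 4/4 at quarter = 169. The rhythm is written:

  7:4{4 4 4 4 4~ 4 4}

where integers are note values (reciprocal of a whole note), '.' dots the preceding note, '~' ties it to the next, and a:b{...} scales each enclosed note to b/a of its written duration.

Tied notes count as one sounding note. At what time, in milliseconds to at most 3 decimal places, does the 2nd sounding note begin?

1. 0.0ms @ 0 + 202.874ms (4/7)
2. 202.874ms @ 4/7 + 202.874ms (4/7)
3. 405.748ms @ 8/7 + 202.874ms (4/7)
4. 608.622ms @ 12/7 + 202.874ms (4/7)
5. 811.496ms @ 16/7 + 405.748ms (8/7)
6. 1217.244ms @ 24/7 + 202.874ms (4/7)

note 2 onset = 4/7b = 202.874ms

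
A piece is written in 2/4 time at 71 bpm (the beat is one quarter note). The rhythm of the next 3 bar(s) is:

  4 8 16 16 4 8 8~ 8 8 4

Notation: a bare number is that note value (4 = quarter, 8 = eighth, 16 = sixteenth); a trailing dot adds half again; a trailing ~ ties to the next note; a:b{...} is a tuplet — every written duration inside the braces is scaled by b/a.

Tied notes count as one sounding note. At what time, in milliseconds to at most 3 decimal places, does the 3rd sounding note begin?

1. 0.0ms @ 0 + 845.07ms (1)
2. 845.07ms @ 1 + 422.535ms (1/2)
3. 1267.606ms @ 3/2 + 211.268ms (1/4)
4. 1478.873ms @ 7/4 + 211.268ms (1/4)
5. 1690.141ms @ 2 + 845.07ms (1)
6. 2535.211ms @ 3 + 422.535ms (1/2)
7. 2957.746ms @ 7/2 + 845.07ms (1)
8. 3802.817ms @ 9/2 + 422.535ms (1/2)
9. 4225.352ms @ 5 + 845.07ms (1)

note 3 onset = 3/2b = 1267.606ms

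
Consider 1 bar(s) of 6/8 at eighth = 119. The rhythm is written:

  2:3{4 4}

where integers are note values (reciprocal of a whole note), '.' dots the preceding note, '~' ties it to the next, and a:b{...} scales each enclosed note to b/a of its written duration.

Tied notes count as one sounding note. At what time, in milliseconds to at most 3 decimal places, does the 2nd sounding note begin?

1. 0.0ms @ 0 + 1512.605ms (3)
2. 1512.605ms @ 3 + 1512.605ms (3)

note 2 onset = 3b = 1512.605ms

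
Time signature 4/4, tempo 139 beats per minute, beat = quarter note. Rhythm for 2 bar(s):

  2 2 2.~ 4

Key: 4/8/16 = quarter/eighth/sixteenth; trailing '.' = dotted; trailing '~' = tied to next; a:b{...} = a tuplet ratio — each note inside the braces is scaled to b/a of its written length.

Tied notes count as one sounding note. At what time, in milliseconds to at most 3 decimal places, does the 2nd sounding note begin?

1. 0.0ms @ 0 + 863.309ms (2)
2. 863.309ms @ 2 + 863.309ms (2)
3. 1726.619ms @ 4 + 1726.619ms (4)

note 2 onset = 2b = 863.309ms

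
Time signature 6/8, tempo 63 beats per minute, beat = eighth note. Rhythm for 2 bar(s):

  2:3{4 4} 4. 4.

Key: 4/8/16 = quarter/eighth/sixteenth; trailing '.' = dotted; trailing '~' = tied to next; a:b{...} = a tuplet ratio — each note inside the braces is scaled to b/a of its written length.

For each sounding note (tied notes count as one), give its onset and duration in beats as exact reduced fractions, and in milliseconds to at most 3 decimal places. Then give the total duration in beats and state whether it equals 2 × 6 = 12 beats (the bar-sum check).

1) 0.0ms=0b +2857.143ms=3b
2) 2857.143ms=3b +2857.143ms=3b
3) 5714.286ms=6b +2857.143ms=3b
4) 8571.429ms=9b +2857.143ms=3b
Σ=12b of 12 (63bpm 6/8) — PASS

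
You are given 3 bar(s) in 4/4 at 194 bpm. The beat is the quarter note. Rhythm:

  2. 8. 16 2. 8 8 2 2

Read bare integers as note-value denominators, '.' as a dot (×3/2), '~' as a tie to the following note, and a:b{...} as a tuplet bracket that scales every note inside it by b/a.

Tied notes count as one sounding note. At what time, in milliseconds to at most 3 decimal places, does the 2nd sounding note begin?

note 2 onset = 3b = 927.835ms

1. 0.0ms @ 0 + 927.835ms (3)
2. 927.835ms @ 3 + 231.959ms (3/4)
3. 1159.794ms @ 15/4 + 77.32ms (1/4)
4. 1237.113ms @ 4 + 927.835ms (3)
5. 2164.948ms @ 7 + 154.639ms (1/2)
6. 2319.588ms @ 15/2 + 154.639ms (1/2)
7. 2474.227ms @ 8 + 618.557ms (2)
8. 3092.784ms @ 10 + 618.557ms (2)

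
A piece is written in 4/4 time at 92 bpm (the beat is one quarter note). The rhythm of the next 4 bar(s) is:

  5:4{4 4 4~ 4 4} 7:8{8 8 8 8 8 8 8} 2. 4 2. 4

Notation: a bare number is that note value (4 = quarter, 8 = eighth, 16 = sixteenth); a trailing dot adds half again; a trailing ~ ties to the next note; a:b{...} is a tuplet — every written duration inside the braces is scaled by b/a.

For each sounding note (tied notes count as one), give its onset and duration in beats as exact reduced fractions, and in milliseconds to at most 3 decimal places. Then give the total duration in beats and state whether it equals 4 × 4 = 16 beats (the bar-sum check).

1) 0.0ms=0b +521.739ms=4/5b
2) 521.739ms=4/5b +521.739ms=4/5b
3) 1043.478ms=8/5b +1043.478ms=8/5b
4) 2086.957ms=16/5b +521.739ms=4/5b
5) 2608.696ms=4b +372.671ms=4/7b
6) 2981.366ms=32/7b +372.671ms=4/7b
7) 3354.037ms=36/7b +372.671ms=4/7b
8) 3726.708ms=40/7b +372.671ms=4/7b
9) 4099.379ms=44/7b +372.671ms=4/7b
10) 4472.05ms=48/7b +372.671ms=4/7b
11) 4844.72ms=52/7b +372.671ms=4/7b
12) 5217.391ms=8b +1956.522ms=3b
13) 7173.913ms=11b +652.174ms=1b
14) 7826.087ms=12b +1956.522ms=3b
15) 9782.609ms=15b +652.174ms=1b
Σ=16b of 16 (92bpm 4/4) — PASS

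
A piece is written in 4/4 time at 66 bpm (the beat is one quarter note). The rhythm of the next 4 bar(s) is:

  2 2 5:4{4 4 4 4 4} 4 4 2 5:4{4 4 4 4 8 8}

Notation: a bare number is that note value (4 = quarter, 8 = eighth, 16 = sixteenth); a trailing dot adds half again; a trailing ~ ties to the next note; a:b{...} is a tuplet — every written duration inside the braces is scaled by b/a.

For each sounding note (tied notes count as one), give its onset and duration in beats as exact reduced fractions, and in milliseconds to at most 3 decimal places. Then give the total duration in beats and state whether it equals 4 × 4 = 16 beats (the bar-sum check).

1) 0.0ms=0b +1818.182ms=2b
2) 1818.182ms=2b +1818.182ms=2b
3) 3636.364ms=4b +727.273ms=4/5b
4) 4363.636ms=24/5b +727.273ms=4/5b
5) 5090.909ms=28/5b +727.273ms=4/5b
6) 5818.182ms=32/5b +727.273ms=4/5b
7) 6545.455ms=36/5b +727.273ms=4/5b
8) 7272.727ms=8b +909.091ms=1b
9) 8181.818ms=9b +909.091ms=1b
10) 9090.909ms=10b +1818.182ms=2b
11) 10909.091ms=12b +727.273ms=4/5b
12) 11636.364ms=64/5b +727.273ms=4/5b
13) 12363.636ms=68/5b +727.273ms=4/5b
14) 13090.909ms=72/5b +727.273ms=4/5b
15) 13818.182ms=76/5b +363.636ms=2/5b
16) 14181.818ms=78/5b +363.636ms=2/5b
Σ=16b of 16 (66bpm 4/4) — PASS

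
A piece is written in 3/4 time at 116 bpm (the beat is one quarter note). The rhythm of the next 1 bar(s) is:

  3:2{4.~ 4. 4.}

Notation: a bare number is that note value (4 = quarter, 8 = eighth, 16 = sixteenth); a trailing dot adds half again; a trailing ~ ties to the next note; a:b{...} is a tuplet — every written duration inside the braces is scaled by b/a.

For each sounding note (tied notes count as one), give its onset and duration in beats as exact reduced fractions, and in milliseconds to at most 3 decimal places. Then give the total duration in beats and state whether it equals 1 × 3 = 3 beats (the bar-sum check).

1) 0.0ms=0b +1034.483ms=2b
2) 1034.483ms=2b +517.241ms=1b
Σ=3b of 3 (116bpm 3/4) — PASS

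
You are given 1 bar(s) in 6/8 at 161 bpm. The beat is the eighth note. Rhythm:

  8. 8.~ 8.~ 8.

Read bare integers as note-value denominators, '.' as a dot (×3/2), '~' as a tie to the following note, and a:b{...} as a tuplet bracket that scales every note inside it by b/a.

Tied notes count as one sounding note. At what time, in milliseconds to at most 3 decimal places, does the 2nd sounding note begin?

1. 0.0ms @ 0 + 559.006ms (3/2)
2. 559.006ms @ 3/2 + 1677.019ms (9/2)

note 2 onset = 3/2b = 559.006ms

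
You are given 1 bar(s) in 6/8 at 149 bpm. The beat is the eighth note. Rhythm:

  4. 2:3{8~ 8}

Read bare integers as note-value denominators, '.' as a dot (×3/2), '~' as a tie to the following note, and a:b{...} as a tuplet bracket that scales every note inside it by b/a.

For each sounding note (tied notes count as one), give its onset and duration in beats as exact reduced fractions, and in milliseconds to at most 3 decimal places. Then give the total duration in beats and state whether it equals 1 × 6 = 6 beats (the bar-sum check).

1) 0.0ms=0b +1208.054ms=3b
2) 1208.054ms=3b +1208.054ms=3b
Σ=6b of 6 (149bpm 6/8) — PASS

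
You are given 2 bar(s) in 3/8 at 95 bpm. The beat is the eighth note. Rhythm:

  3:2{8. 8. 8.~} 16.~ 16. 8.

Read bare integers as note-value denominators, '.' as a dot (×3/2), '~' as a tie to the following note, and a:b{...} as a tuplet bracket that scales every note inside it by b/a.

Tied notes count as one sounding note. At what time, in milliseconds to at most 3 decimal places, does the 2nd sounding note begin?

1. 0.0ms @ 0 + 631.579ms (1)
2. 631.579ms @ 1 + 631.579ms (1)
3. 1263.158ms @ 2 + 1578.947ms (5/2)
4. 2842.105ms @ 9/2 + 947.368ms (3/2)

note 2 onset = 1b = 631.579ms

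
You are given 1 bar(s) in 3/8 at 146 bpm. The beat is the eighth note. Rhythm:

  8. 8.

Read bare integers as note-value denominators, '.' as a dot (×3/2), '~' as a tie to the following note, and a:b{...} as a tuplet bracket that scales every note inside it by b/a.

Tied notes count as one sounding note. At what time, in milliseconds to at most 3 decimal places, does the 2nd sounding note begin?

note 2 onset = 3/2b = 616.438ms

1. 0.0ms @ 0 + 616.438ms (3/2)
2. 616.438ms @ 3/2 + 616.438ms (3/2)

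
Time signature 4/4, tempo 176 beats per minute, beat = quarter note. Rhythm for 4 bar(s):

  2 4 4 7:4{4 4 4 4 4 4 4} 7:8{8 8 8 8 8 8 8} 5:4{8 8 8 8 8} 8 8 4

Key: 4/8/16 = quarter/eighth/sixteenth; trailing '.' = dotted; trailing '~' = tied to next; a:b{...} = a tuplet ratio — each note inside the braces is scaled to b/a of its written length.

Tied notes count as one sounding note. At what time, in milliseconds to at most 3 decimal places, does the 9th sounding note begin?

1. 0.0ms @ 0 + 681.818ms (2)
2. 681.818ms @ 2 + 340.909ms (1)
3. 1022.727ms @ 3 + 340.909ms (1)
4. 1363.636ms @ 4 + 194.805ms (4/7)
5. 1558.442ms @ 32/7 + 194.805ms (4/7)
6. 1753.247ms @ 36/7 + 194.805ms (4/7)
7. 1948.052ms @ 40/7 + 194.805ms (4/7)
8. 2142.857ms @ 44/7 + 194.805ms (4/7)
9. 2337.662ms @ 48/7 + 194.805ms (4/7)
10. 2532.468ms @ 52/7 + 194.805ms (4/7)
11. 2727.273ms @ 8 + 194.805ms (4/7)
12. 2922.078ms @ 60/7 + 194.805ms (4/7)
13. 3116.883ms @ 64/7 + 194.805ms (4/7)
14. 3311.688ms @ 68/7 + 194.805ms (4/7)
15. 3506.494ms @ 72/7 + 194.805ms (4/7)
16. 3701.299ms @ 76/7 + 194.805ms (4/7)
17. 3896.104ms @ 80/7 + 194.805ms (4/7)
18. 4090.909ms @ 12 + 136.364ms (2/5)
19. 4227.273ms @ 62/5 + 136.364ms (2/5)
20. 4363.636ms @ 64/5 + 136.364ms (2/5)
21. 4500.0ms @ 66/5 + 136.364ms (2/5)
22. 4636.364ms @ 68/5 + 136.364ms (2/5)
23. 4772.727ms @ 14 + 170.455ms (1/2)
24. 4943.182ms @ 29/2 + 170.455ms (1/2)
25. 5113.636ms @ 15 + 340.909ms (1)

note 9 onset = 48/7b = 2337.662ms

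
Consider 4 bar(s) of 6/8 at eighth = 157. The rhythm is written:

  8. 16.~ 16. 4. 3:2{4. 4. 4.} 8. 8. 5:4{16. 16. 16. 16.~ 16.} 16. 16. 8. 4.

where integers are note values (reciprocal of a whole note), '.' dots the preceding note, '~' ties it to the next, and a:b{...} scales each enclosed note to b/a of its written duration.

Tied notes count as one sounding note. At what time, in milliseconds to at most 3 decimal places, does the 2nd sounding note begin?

1. 0.0ms @ 0 + 573.248ms (3/2)
2. 573.248ms @ 3/2 + 573.248ms (3/2)
3. 1146.497ms @ 3 + 1146.497ms (3)
4. 2292.994ms @ 6 + 764.331ms (2)
5. 3057.325ms @ 8 + 764.331ms (2)
6. 3821.656ms @ 10 + 764.331ms (2)
7. 4585.987ms @ 12 + 573.248ms (3/2)
8. 5159.236ms @ 27/2 + 573.248ms (3/2)
9. 5732.484ms @ 15 + 229.299ms (3/5)
10. 5961.783ms @ 78/5 + 229.299ms (3/5)
11. 6191.083ms @ 81/5 + 229.299ms (3/5)
12. 6420.382ms @ 84/5 + 458.599ms (6/5)
13. 6878.981ms @ 18 + 286.624ms (3/4)
14. 7165.605ms @ 75/4 + 286.624ms (3/4)
15. 7452.229ms @ 39/2 + 573.248ms (3/2)
16. 8025.478ms @ 21 + 1146.497ms (3)

note 2 onset = 3/2b = 573.248ms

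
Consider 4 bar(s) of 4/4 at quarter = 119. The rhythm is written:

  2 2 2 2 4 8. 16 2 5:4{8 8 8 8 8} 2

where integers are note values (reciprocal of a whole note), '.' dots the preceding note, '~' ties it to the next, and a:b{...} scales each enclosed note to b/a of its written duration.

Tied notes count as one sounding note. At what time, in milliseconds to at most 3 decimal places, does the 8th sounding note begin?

note 8 onset = 10b = 5042.017ms

1. 0.0ms @ 0 + 1008.403ms (2)
2. 1008.403ms @ 2 + 1008.403ms (2)
3. 2016.807ms @ 4 + 1008.403ms (2)
4. 3025.21ms @ 6 + 1008.403ms (2)
5. 4033.613ms @ 8 + 504.202ms (1)
6. 4537.815ms @ 9 + 378.151ms (3/4)
7. 4915.966ms @ 39/4 + 126.05ms (1/4)
8. 5042.017ms @ 10 + 1008.403ms (2)
9. 6050.42ms @ 12 + 201.681ms (2/5)
10. 6252.101ms @ 62/5 + 201.681ms (2/5)
11. 6453.782ms @ 64/5 + 201.681ms (2/5)
12. 6655.462ms @ 66/5 + 201.681ms (2/5)
13. 6857.143ms @ 68/5 + 201.681ms (2/5)
14. 7058.824ms @ 14 + 1008.403ms (2)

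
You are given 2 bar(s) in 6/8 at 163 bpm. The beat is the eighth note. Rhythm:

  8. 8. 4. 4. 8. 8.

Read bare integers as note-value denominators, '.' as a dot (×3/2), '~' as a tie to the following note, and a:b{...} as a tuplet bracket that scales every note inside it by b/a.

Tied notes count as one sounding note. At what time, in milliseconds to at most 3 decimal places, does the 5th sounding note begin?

note 5 onset = 9b = 3312.883ms

1. 0.0ms @ 0 + 552.147ms (3/2)
2. 552.147ms @ 3/2 + 552.147ms (3/2)
3. 1104.294ms @ 3 + 1104.294ms (3)
4. 2208.589ms @ 6 + 1104.294ms (3)
5. 3312.883ms @ 9 + 552.147ms (3/2)
6. 3865.031ms @ 21/2 + 552.147ms (3/2)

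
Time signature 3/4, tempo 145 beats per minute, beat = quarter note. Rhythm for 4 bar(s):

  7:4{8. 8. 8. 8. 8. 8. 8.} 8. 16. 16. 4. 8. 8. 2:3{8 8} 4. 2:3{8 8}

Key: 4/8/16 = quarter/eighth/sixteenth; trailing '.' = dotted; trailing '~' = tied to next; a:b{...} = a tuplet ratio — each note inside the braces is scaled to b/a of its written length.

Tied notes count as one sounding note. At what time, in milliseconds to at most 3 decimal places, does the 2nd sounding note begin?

note 2 onset = 3/7b = 177.34ms

1. 0.0ms @ 0 + 177.34ms (3/7)
2. 177.34ms @ 3/7 + 177.34ms (3/7)
3. 354.68ms @ 6/7 + 177.34ms (3/7)
4. 532.02ms @ 9/7 + 177.34ms (3/7)
5. 709.36ms @ 12/7 + 177.34ms (3/7)
6. 886.7ms @ 15/7 + 177.34ms (3/7)
7. 1064.039ms @ 18/7 + 177.34ms (3/7)
8. 1241.379ms @ 3 + 310.345ms (3/4)
9. 1551.724ms @ 15/4 + 155.172ms (3/8)
10. 1706.897ms @ 33/8 + 155.172ms (3/8)
11. 1862.069ms @ 9/2 + 620.69ms (3/2)
12. 2482.759ms @ 6 + 310.345ms (3/4)
13. 2793.103ms @ 27/4 + 310.345ms (3/4)
14. 3103.448ms @ 15/2 + 310.345ms (3/4)
15. 3413.793ms @ 33/4 + 310.345ms (3/4)
16. 3724.138ms @ 9 + 620.69ms (3/2)
17. 4344.828ms @ 21/2 + 310.345ms (3/4)
18. 4655.172ms @ 45/4 + 310.345ms (3/4)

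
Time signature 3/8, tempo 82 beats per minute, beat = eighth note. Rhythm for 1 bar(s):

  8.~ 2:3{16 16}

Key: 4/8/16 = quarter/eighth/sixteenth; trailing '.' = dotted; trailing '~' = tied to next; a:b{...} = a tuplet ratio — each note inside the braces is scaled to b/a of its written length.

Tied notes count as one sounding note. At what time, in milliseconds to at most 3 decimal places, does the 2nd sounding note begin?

1. 0.0ms @ 0 + 1646.341ms (9/4)
2. 1646.341ms @ 9/4 + 548.78ms (3/4)

note 2 onset = 9/4b = 1646.341ms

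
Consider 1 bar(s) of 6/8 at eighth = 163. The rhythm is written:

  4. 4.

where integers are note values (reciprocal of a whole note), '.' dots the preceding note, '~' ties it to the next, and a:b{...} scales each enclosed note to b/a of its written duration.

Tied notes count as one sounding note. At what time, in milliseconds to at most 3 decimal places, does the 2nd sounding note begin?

note 2 onset = 3b = 1104.294ms

1. 0.0ms @ 0 + 1104.294ms (3)
2. 1104.294ms @ 3 + 1104.294ms (3)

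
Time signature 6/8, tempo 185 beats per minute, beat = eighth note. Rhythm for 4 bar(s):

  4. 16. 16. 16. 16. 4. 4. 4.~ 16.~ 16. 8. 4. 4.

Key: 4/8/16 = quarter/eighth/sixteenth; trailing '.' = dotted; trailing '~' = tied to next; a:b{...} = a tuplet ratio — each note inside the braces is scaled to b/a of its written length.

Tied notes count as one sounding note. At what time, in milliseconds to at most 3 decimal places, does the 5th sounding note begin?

1. 0.0ms @ 0 + 972.973ms (3)
2. 972.973ms @ 3 + 243.243ms (3/4)
3. 1216.216ms @ 15/4 + 243.243ms (3/4)
4. 1459.459ms @ 9/2 + 243.243ms (3/4)
5. 1702.703ms @ 21/4 + 243.243ms (3/4)
6. 1945.946ms @ 6 + 972.973ms (3)
7. 2918.919ms @ 9 + 972.973ms (3)
8. 3891.892ms @ 12 + 1459.459ms (9/2)
9. 5351.351ms @ 33/2 + 486.486ms (3/2)
10. 5837.838ms @ 18 + 972.973ms (3)
11. 6810.811ms @ 21 + 972.973ms (3)

note 5 onset = 21/4b = 1702.703ms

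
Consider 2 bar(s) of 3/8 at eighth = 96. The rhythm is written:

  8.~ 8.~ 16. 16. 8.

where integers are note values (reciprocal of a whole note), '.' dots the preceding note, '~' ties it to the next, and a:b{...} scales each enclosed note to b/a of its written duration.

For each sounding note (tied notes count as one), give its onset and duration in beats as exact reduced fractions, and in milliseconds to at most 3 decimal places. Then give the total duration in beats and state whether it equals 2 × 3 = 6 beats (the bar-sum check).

1) 0.0ms=0b +2343.75ms=15/4b
2) 2343.75ms=15/4b +468.75ms=3/4b
3) 2812.5ms=9/2b +937.5ms=3/2b
Σ=6b of 6 (96bpm 3/8) — PASS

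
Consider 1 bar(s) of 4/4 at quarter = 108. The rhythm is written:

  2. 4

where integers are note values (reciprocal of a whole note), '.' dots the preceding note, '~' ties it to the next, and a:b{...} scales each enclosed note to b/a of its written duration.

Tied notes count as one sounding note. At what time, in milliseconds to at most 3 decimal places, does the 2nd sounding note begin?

1. 0.0ms @ 0 + 1666.667ms (3)
2. 1666.667ms @ 3 + 555.556ms (1)

note 2 onset = 3b = 1666.667ms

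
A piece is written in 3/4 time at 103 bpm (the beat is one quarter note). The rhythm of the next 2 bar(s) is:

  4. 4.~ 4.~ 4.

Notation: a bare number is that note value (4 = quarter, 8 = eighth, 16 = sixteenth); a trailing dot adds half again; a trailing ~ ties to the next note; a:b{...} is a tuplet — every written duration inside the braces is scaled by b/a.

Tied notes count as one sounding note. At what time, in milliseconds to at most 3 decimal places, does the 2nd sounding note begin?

note 2 onset = 3/2b = 873.786ms

1. 0.0ms @ 0 + 873.786ms (3/2)
2. 873.786ms @ 3/2 + 2621.359ms (9/2)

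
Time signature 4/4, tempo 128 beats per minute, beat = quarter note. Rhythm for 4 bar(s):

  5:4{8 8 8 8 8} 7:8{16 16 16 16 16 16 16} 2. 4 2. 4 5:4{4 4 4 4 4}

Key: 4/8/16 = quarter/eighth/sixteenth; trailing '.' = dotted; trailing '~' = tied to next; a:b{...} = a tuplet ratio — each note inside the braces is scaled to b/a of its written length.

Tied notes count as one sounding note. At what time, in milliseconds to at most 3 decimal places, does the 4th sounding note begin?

1. 0.0ms @ 0 + 187.5ms (2/5)
2. 187.5ms @ 2/5 + 187.5ms (2/5)
3. 375.0ms @ 4/5 + 187.5ms (2/5)
4. 562.5ms @ 6/5 + 187.5ms (2/5)
5. 750.0ms @ 8/5 + 187.5ms (2/5)
6. 937.5ms @ 2 + 133.929ms (2/7)
7. 1071.429ms @ 16/7 + 133.929ms (2/7)
8. 1205.357ms @ 18/7 + 133.929ms (2/7)
9. 1339.286ms @ 20/7 + 133.929ms (2/7)
10. 1473.214ms @ 22/7 + 133.929ms (2/7)
11. 1607.143ms @ 24/7 + 133.929ms (2/7)
12. 1741.071ms @ 26/7 + 133.929ms (2/7)
13. 1875.0ms @ 4 + 1406.25ms (3)
14. 3281.25ms @ 7 + 468.75ms (1)
15. 3750.0ms @ 8 + 1406.25ms (3)
16. 5156.25ms @ 11 + 468.75ms (1)
17. 5625.0ms @ 12 + 375.0ms (4/5)
18. 6000.0ms @ 64/5 + 375.0ms (4/5)
19. 6375.0ms @ 68/5 + 375.0ms (4/5)
20. 6750.0ms @ 72/5 + 375.0ms (4/5)
21. 7125.0ms @ 76/5 + 375.0ms (4/5)

note 4 onset = 6/5b = 562.5ms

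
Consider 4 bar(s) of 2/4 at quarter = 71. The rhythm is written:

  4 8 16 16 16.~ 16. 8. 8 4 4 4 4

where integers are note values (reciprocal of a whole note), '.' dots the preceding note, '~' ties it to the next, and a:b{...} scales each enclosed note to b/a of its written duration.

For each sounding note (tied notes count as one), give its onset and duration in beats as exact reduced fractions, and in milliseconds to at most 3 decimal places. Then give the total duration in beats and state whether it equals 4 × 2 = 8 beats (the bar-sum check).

1) 0.0ms=0b +845.07ms=1b
2) 845.07ms=1b +422.535ms=1/2b
3) 1267.606ms=3/2b +211.268ms=1/4b
4) 1478.873ms=7/4b +211.268ms=1/4b
5) 1690.141ms=2b +633.803ms=3/4b
6) 2323.944ms=11/4b +633.803ms=3/4b
7) 2957.746ms=7/2b +422.535ms=1/2b
8) 3380.282ms=4b +845.07ms=1b
9) 4225.352ms=5b +845.07ms=1b
10) 5070.423ms=6b +845.07ms=1b
11) 5915.493ms=7b +845.07ms=1b
Σ=8b of 8 (71bpm 2/4) — PASS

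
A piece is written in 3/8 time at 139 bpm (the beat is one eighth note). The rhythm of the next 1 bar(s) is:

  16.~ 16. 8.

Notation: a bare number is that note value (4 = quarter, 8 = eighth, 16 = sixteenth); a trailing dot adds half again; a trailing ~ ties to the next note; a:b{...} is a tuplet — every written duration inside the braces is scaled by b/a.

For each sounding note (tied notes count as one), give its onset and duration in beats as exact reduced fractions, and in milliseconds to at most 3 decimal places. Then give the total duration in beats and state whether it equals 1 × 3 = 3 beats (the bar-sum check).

1) 0.0ms=0b +647.482ms=3/2b
2) 647.482ms=3/2b +647.482ms=3/2b
Σ=3b of 3 (139bpm 3/8) — PASS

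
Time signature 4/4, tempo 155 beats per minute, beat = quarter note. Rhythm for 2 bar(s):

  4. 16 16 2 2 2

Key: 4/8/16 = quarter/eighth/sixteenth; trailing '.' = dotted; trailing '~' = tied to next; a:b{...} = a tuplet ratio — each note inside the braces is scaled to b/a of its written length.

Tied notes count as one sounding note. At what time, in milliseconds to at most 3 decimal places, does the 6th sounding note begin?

note 6 onset = 6b = 2322.581ms

1. 0.0ms @ 0 + 580.645ms (3/2)
2. 580.645ms @ 3/2 + 96.774ms (1/4)
3. 677.419ms @ 7/4 + 96.774ms (1/4)
4. 774.194ms @ 2 + 774.194ms (2)
5. 1548.387ms @ 4 + 774.194ms (2)
6. 2322.581ms @ 6 + 774.194ms (2)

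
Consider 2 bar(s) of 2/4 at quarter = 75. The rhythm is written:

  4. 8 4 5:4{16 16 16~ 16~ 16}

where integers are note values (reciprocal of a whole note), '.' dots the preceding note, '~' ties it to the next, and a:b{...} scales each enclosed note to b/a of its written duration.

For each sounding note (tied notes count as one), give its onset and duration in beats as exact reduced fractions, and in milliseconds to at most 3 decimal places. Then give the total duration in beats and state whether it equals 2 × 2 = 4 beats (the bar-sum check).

1) 0.0ms=0b +1200.0ms=3/2b
2) 1200.0ms=3/2b +400.0ms=1/2b
3) 1600.0ms=2b +800.0ms=1b
4) 2400.0ms=3b +160.0ms=1/5b
5) 2560.0ms=16/5b +160.0ms=1/5b
6) 2720.0ms=17/5b +480.0ms=3/5b
Σ=4b of 4 (75bpm 2/4) — PASS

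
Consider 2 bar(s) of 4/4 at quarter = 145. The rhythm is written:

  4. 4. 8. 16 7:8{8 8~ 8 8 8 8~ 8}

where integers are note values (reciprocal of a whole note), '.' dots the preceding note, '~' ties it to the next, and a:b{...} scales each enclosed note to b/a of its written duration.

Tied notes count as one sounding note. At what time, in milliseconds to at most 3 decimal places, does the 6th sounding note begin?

1. 0.0ms @ 0 + 620.69ms (3/2)
2. 620.69ms @ 3/2 + 620.69ms (3/2)
3. 1241.379ms @ 3 + 310.345ms (3/4)
4. 1551.724ms @ 15/4 + 103.448ms (1/4)
5. 1655.172ms @ 4 + 236.453ms (4/7)
6. 1891.626ms @ 32/7 + 472.906ms (8/7)
7. 2364.532ms @ 40/7 + 236.453ms (4/7)
8. 2600.985ms @ 44/7 + 236.453ms (4/7)
9. 2837.438ms @ 48/7 + 472.906ms (8/7)

note 6 onset = 32/7b = 1891.626ms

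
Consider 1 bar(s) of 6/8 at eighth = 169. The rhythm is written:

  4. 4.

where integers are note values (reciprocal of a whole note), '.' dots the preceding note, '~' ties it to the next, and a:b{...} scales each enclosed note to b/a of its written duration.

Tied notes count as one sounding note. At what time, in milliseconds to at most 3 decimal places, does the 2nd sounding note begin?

note 2 onset = 3b = 1065.089ms

1. 0.0ms @ 0 + 1065.089ms (3)
2. 1065.089ms @ 3 + 1065.089ms (3)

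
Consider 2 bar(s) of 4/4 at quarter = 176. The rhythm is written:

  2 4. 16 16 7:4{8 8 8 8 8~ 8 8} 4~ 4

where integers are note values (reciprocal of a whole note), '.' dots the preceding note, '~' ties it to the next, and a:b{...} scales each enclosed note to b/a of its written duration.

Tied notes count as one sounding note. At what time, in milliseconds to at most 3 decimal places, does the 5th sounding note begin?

1. 0.0ms @ 0 + 681.818ms (2)
2. 681.818ms @ 2 + 511.364ms (3/2)
3. 1193.182ms @ 7/2 + 85.227ms (1/4)
4. 1278.409ms @ 15/4 + 85.227ms (1/4)
5. 1363.636ms @ 4 + 97.403ms (2/7)
6. 1461.039ms @ 30/7 + 97.403ms (2/7)
7. 1558.442ms @ 32/7 + 97.403ms (2/7)
8. 1655.844ms @ 34/7 + 97.403ms (2/7)
9. 1753.247ms @ 36/7 + 194.805ms (4/7)
10. 1948.052ms @ 40/7 + 97.403ms (2/7)
11. 2045.455ms @ 6 + 681.818ms (2)

note 5 onset = 4b = 1363.636ms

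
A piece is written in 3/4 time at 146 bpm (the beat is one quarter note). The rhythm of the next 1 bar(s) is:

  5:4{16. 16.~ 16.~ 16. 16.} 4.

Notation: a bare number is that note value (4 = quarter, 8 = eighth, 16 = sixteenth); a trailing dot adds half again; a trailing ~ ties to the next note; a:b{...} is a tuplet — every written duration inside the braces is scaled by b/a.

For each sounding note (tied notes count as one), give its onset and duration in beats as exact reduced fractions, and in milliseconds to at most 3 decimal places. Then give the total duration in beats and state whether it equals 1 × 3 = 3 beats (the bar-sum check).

1) 0.0ms=0b +123.288ms=3/10b
2) 123.288ms=3/10b +369.863ms=9/10b
3) 493.151ms=6/5b +123.288ms=3/10b
4) 616.438ms=3/2b +616.438ms=3/2b
Σ=3b of 3 (146bpm 3/4) — PASS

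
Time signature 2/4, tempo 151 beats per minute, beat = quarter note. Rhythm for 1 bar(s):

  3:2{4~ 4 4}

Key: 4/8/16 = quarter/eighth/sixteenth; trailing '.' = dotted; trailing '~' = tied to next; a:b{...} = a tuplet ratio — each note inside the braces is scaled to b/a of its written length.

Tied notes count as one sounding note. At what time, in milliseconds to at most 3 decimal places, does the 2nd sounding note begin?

note 2 onset = 4/3b = 529.801ms

1. 0.0ms @ 0 + 529.801ms (4/3)
2. 529.801ms @ 4/3 + 264.901ms (2/3)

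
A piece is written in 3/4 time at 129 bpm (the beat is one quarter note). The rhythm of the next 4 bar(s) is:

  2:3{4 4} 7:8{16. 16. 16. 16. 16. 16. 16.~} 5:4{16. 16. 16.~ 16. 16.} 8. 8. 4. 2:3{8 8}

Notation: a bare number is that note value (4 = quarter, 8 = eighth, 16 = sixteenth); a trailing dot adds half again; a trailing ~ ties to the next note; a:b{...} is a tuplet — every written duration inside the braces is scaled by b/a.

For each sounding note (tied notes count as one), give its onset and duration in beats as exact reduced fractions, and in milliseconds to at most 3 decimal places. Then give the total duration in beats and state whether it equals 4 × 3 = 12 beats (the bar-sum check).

1) 0.0ms=0b +697.674ms=3/2b
2) 697.674ms=3/2b +697.674ms=3/2b
3) 1395.349ms=3b +199.336ms=3/7b
4) 1594.684ms=24/7b +199.336ms=3/7b
5) 1794.02ms=27/7b +199.336ms=3/7b
6) 1993.355ms=30/7b +199.336ms=3/7b
7) 2192.691ms=33/7b +199.336ms=3/7b
8) 2392.027ms=36/7b +199.336ms=3/7b
9) 2591.362ms=39/7b +338.87ms=51/70b
10) 2930.233ms=63/10b +139.535ms=3/10b
11) 3069.767ms=33/5b +279.07ms=3/5b
12) 3348.837ms=36/5b +139.535ms=3/10b
13) 3488.372ms=15/2b +348.837ms=3/4b
14) 3837.209ms=33/4b +348.837ms=3/4b
15) 4186.047ms=9b +697.674ms=3/2b
16) 4883.721ms=21/2b +348.837ms=3/4b
17) 5232.558ms=45/4b +348.837ms=3/4b
Σ=12b of 12 (129bpm 3/4) — PASS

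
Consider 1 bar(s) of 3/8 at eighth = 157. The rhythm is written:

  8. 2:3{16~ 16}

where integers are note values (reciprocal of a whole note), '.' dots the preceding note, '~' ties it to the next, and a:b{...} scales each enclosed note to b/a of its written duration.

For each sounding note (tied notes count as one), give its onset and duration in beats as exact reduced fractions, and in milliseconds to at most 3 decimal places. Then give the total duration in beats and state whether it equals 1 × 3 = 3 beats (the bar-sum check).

1) 0.0ms=0b +573.248ms=3/2b
2) 573.248ms=3/2b +573.248ms=3/2b
Σ=3b of 3 (157bpm 3/8) — PASS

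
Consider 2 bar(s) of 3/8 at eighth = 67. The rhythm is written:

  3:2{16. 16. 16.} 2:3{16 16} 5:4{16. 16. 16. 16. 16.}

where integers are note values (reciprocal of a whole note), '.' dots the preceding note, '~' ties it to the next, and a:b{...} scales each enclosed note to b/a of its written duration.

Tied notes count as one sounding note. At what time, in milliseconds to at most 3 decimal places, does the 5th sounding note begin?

1. 0.0ms @ 0 + 447.761ms (1/2)
2. 447.761ms @ 1/2 + 447.761ms (1/2)
3. 895.522ms @ 1 + 447.761ms (1/2)
4. 1343.284ms @ 3/2 + 671.642ms (3/4)
5. 2014.925ms @ 9/4 + 671.642ms (3/4)
6. 2686.567ms @ 3 + 537.313ms (3/5)
7. 3223.881ms @ 18/5 + 537.313ms (3/5)
8. 3761.194ms @ 21/5 + 537.313ms (3/5)
9. 4298.507ms @ 24/5 + 537.313ms (3/5)
10. 4835.821ms @ 27/5 + 537.313ms (3/5)

note 5 onset = 9/4b = 2014.925ms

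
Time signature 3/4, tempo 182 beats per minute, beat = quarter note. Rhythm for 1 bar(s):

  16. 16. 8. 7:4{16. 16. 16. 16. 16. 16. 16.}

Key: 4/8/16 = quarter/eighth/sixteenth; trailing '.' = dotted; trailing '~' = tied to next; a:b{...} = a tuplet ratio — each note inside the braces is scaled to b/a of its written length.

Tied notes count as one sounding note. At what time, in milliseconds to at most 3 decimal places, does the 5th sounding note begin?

note 5 onset = 12/7b = 565.149ms

1. 0.0ms @ 0 + 123.626ms (3/8)
2. 123.626ms @ 3/8 + 123.626ms (3/8)
3. 247.253ms @ 3/4 + 247.253ms (3/4)
4. 494.505ms @ 3/2 + 70.644ms (3/14)
5. 565.149ms @ 12/7 + 70.644ms (3/14)
6. 635.793ms @ 27/14 + 70.644ms (3/14)
7. 706.436ms @ 15/7 + 70.644ms (3/14)
8. 777.08ms @ 33/14 + 70.644ms (3/14)
9. 847.724ms @ 18/7 + 70.644ms (3/14)
10. 918.367ms @ 39/14 + 70.644ms (3/14)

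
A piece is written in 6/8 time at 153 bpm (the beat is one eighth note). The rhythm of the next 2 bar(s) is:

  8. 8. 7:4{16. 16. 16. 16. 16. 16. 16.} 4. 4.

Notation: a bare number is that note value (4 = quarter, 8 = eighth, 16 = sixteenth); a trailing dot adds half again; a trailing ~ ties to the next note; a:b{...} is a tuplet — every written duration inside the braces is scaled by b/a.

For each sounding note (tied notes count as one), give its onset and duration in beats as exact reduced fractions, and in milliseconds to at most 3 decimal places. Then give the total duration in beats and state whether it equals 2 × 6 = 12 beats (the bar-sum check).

1) 0.0ms=0b +588.235ms=3/2b
2) 588.235ms=3/2b +588.235ms=3/2b
3) 1176.471ms=3b +168.067ms=3/7b
4) 1344.538ms=24/7b +168.067ms=3/7b
5) 1512.605ms=27/7b +168.067ms=3/7b
6) 1680.672ms=30/7b +168.067ms=3/7b
7) 1848.739ms=33/7b +168.067ms=3/7b
8) 2016.807ms=36/7b +168.067ms=3/7b
9) 2184.874ms=39/7b +168.067ms=3/7b
10) 2352.941ms=6b +1176.471ms=3b
11) 3529.412ms=9b +1176.471ms=3b
Σ=12b of 12 (153bpm 6/8) — PASS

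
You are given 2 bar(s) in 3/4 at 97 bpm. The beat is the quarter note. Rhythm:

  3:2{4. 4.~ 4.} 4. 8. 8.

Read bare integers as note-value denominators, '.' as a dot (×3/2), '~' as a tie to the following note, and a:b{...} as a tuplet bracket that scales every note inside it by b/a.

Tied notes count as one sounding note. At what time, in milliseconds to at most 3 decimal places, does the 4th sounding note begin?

1. 0.0ms @ 0 + 618.557ms (1)
2. 618.557ms @ 1 + 1237.113ms (2)
3. 1855.67ms @ 3 + 927.835ms (3/2)
4. 2783.505ms @ 9/2 + 463.918ms (3/4)
5. 3247.423ms @ 21/4 + 463.918ms (3/4)

note 4 onset = 9/2b = 2783.505ms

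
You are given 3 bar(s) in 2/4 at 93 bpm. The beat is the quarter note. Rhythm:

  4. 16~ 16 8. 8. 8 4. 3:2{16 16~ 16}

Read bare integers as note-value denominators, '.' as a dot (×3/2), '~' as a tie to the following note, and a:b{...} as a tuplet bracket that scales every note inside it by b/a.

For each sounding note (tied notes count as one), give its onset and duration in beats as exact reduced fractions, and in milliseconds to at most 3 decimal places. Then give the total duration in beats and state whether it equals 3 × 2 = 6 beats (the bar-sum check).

1) 0.0ms=0b +967.742ms=3/2b
2) 967.742ms=3/2b +322.581ms=1/2b
3) 1290.323ms=2b +483.871ms=3/4b
4) 1774.194ms=11/4b +483.871ms=3/4b
5) 2258.065ms=7/2b +322.581ms=1/2b
6) 2580.645ms=4b +967.742ms=3/2b
7) 3548.387ms=11/2b +107.527ms=1/6b
8) 3655.914ms=17/3b +215.054ms=1/3b
Σ=6b of 6 (93bpm 2/4) — PASS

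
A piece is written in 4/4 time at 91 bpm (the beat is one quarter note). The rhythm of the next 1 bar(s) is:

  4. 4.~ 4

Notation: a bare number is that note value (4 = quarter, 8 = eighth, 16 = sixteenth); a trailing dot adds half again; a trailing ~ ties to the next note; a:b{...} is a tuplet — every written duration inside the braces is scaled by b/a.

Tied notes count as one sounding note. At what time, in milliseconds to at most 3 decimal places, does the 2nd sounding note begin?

1. 0.0ms @ 0 + 989.011ms (3/2)
2. 989.011ms @ 3/2 + 1648.352ms (5/2)

note 2 onset = 3/2b = 989.011ms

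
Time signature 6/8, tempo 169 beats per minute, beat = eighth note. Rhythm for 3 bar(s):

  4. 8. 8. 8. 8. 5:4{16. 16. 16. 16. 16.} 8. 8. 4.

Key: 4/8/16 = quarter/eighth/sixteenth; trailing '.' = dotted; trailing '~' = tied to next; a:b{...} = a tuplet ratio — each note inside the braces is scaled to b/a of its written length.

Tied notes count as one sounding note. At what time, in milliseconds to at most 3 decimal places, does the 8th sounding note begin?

note 8 onset = 51/5b = 3621.302ms

1. 0.0ms @ 0 + 1065.089ms (3)
2. 1065.089ms @ 3 + 532.544ms (3/2)
3. 1597.633ms @ 9/2 + 532.544ms (3/2)
4. 2130.178ms @ 6 + 532.544ms (3/2)
5. 2662.722ms @ 15/2 + 532.544ms (3/2)
6. 3195.266ms @ 9 + 213.018ms (3/5)
7. 3408.284ms @ 48/5 + 213.018ms (3/5)
8. 3621.302ms @ 51/5 + 213.018ms (3/5)
9. 3834.32ms @ 54/5 + 213.018ms (3/5)
10. 4047.337ms @ 57/5 + 213.018ms (3/5)
11. 4260.355ms @ 12 + 532.544ms (3/2)
12. 4792.899ms @ 27/2 + 532.544ms (3/2)
13. 5325.444ms @ 15 + 1065.089ms (3)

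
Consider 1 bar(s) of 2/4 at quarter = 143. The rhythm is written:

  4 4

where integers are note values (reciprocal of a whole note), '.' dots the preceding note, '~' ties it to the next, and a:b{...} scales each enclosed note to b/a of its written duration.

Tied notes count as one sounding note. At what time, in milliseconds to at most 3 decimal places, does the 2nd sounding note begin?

note 2 onset = 1b = 419.58ms

1. 0.0ms @ 0 + 419.58ms (1)
2. 419.58ms @ 1 + 419.58ms (1)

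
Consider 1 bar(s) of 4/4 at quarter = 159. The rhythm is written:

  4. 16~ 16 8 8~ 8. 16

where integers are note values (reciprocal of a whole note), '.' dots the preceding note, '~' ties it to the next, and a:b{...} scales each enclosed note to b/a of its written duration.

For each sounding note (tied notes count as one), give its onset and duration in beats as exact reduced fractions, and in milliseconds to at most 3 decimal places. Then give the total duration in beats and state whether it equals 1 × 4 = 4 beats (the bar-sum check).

1) 0.0ms=0b +566.038ms=3/2b
2) 566.038ms=3/2b +188.679ms=1/2b
3) 754.717ms=2b +188.679ms=1/2b
4) 943.396ms=5/2b +471.698ms=5/4b
5) 1415.094ms=15/4b +94.34ms=1/4b
Σ=4b of 4 (159bpm 4/4) — PASS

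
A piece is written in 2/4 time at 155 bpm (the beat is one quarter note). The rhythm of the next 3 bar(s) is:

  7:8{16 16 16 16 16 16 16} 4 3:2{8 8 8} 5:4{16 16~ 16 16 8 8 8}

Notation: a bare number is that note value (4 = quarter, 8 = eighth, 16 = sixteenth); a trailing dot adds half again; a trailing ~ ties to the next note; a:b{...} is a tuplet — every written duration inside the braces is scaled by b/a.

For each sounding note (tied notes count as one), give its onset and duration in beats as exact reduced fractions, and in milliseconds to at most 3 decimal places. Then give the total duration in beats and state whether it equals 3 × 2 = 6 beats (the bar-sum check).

1) 0.0ms=0b +110.599ms=2/7b
2) 110.599ms=2/7b +110.599ms=2/7b
3) 221.198ms=4/7b +110.599ms=2/7b
4) 331.797ms=6/7b +110.599ms=2/7b
5) 442.396ms=8/7b +110.599ms=2/7b
6) 552.995ms=10/7b +110.599ms=2/7b
7) 663.594ms=12/7b +110.599ms=2/7b
8) 774.194ms=2b +387.097ms=1b
9) 1161.29ms=3b +129.032ms=1/3b
10) 1290.323ms=10/3b +129.032ms=1/3b
11) 1419.355ms=11/3b +129.032ms=1/3b
12) 1548.387ms=4b +77.419ms=1/5b
13) 1625.806ms=21/5b +154.839ms=2/5b
14) 1780.645ms=23/5b +77.419ms=1/5b
15) 1858.065ms=24/5b +154.839ms=2/5b
16) 2012.903ms=26/5b +154.839ms=2/5b
17) 2167.742ms=28/5b +154.839ms=2/5b
Σ=6b of 6 (155bpm 2/4) — PASS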